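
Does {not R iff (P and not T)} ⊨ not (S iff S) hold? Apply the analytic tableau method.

No

Initial set: {(not R iff (P and not T)); not not (S iff S)}.
(not R iff (P and not T)): β-rule — branch into not R, (P and not T)  //  not not R, not (P and not T).
  branch 1 (add not R, (P and not T)):
    (P and not T): α-rule — add P, not T.
    not not (S iff S): β-rule — branch into S, S  //  not S, not S.
      branch 1.1 (add S, S):
        ○ open, literals {P=T, R=F, S=T, T=F}.
      branch 1.2 (add not S, not S):
        ○ open, literals {P=T, R=F, S=F, T=F}.
  branch 2 (add not not R, not (P and not T)):
    not not (S iff S): β-rule — branch into S, S  //  not S, not S.
      branch 2.1 (add S, S):
        not (P and not T): β-rule — branch into not P  //  not not T.
          branch 2.1.1 (add not P):
            ○ open, literals {P=F, R=T, S=T}.
          branch 2.1.2 (add not not T):
            ○ open, literals {R=T, S=T, T=T}.
      branch 2.2 (add not S, not S):
        not (P and not T): β-rule — branch into not P  //  not not T.
          branch 2.2.1 (add not P):
            ○ open, literals {P=F, R=T, S=F}.
          branch 2.2.2 (add not not T):
            ○ open, literals {R=T, S=F, T=T}.
0 branches closed, 6 open.
An open branch gives a countermodel: P=T, R=F, S=T, T=F (unmentioned atoms arbitrary); the premises hold there but the conclusion fails.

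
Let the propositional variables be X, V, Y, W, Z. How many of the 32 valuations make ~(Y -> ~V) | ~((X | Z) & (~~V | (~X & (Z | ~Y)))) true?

22

Initial set: {(~(Y -> ~V) | ~((X | Z) & (~~V | (~X & (Z | ~Y)))))}.
(~(Y -> ~V) | ~((X | Z) & (~~V | (~X & (Z | ~Y))))): β-rule — branch into ~(Y -> ~V)  //  ~((X | Z) & (~~V | (~X & (Z | ~Y)))).
  branch 1 (add ~(Y -> ~V)):
    ~(Y -> ~V): α-rule — add Y, ~~V.
    ○ open, literals {V=1, Y=1}.
  branch 2 (add ~((X | Z) & (~~V | (~X & (Z | ~Y))))):
    ~((X | Z) & (~~V | (~X & (Z | ~Y)))): β-rule — branch into ~(X | Z)  //  ~(~~V | (~X & (Z | ~Y))).
      branch 2.1 (add ~(X | Z)):
        ~(X | Z): α-rule — add ~X, ~Z.
        ○ open, literals {X=0, Z=0}.
      branch 2.2 (add ~(~~V | (~X & (Z | ~Y)))):
        ~(~~V | (~X & (Z | ~Y))): α-rule — add ~~~V, ~(~X & (Z | ~Y)).
        ~~~V: drop double negation, giving ~V.
        ~(~X & (Z | ~Y)): β-rule — branch into ~~X  //  ~(Z | ~Y).
          branch 2.2.1 (add ~~X):
            ○ open, literals {V=0, X=1}.
          branch 2.2.2 (add ~(Z | ~Y)):
            ~(Z | ~Y): α-rule — add ~Z, ~~Y.
            ○ open, literals {V=0, Y=1, Z=0}.
0 branches closed, 4 open.
Each open branch fixes some atoms; the unmentioned ones are free. Counting distinct full assignments: branch {V=1, Y=1} (X, W, Z) contributes 8 new; branch {X=0, Z=0} (V, Y, W) contributes 6 new; branch {V=0, X=1} (Y, W, Z) contributes 8 new; branch {V=0, Y=1, Z=0} (X, W) contributes 0 new. Total: 22.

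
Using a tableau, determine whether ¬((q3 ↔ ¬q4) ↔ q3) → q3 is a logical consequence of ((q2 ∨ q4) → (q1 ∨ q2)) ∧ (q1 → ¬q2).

Initial set: {(((q2 ∨ q4) → (q1 ∨ q2)) ∧ (q1 → ¬q2)); ¬(¬((q3 ↔ ¬q4) ↔ q3) → q3)}.
(((q2 ∨ q4) → (q1 ∨ q2)) ∧ (q1 → ¬q2)): α-rule — add ((q2 ∨ q4) → (q1 ∨ q2)), (q1 → ¬q2).
¬(¬((q3 ↔ ¬q4) ↔ q3) → q3): α-rule — add ¬((q3 ↔ ¬q4) ↔ q3), ¬q3.
((q2 ∨ q4) → (q1 ∨ q2)): β-rule — branch into ¬(q2 ∨ q4)  //  (q1 ∨ q2).
  branch 1 (add ¬(q2 ∨ q4)):
    ¬(q2 ∨ q4): α-rule — add ¬q2, ¬q4.
    (q1 → ¬q2): β-rule — branch into ¬q1  //  ¬q2.
      branch 1.1 (add ¬q1):
        ¬((q3 ↔ ¬q4) ↔ q3): β-rule — branch into (q3 ↔ ¬q4), ¬q3  //  ¬(q3 ↔ ¬q4), q3.
          branch 1.1.1 (add (q3 ↔ ¬q4), ¬q3):
            (q3 ↔ ¬q4): β-rule — branch into q3, ¬q4  //  ¬q3, ¬¬q4.
              branch 1.1.1.1 (add q3, ¬q4):
                × closes — contains both q3 and ¬q3.
              branch 1.1.1.2 (add ¬q3, ¬¬q4):
                × closes — contains both q4 and ¬q4.
          branch 1.1.2 (add ¬(q3 ↔ ¬q4), q3):
            × closes — contains both q3 and ¬q3.
      branch 1.2 (add ¬q2):
        ¬((q3 ↔ ¬q4) ↔ q3): β-rule — branch into (q3 ↔ ¬q4), ¬q3  //  ¬(q3 ↔ ¬q4), q3.
          branch 1.2.1 (add (q3 ↔ ¬q4), ¬q3):
            (q3 ↔ ¬q4): β-rule — branch into q3, ¬q4  //  ¬q3, ¬¬q4.
              branch 1.2.1.1 (add q3, ¬q4):
                × closes — contains both q3 and ¬q3.
              branch 1.2.1.2 (add ¬q3, ¬¬q4):
                × closes — contains both q4 and ¬q4.
          branch 1.2.2 (add ¬(q3 ↔ ¬q4), q3):
            × closes — contains both q3 and ¬q3.
  branch 2 (add (q1 ∨ q2)):
    (q1 → ¬q2): β-rule — branch into ¬q1  //  ¬q2.
      branch 2.1 (add ¬q1):
        ¬((q3 ↔ ¬q4) ↔ q3): β-rule — branch into (q3 ↔ ¬q4), ¬q3  //  ¬(q3 ↔ ¬q4), q3.
          branch 2.1.1 (add (q3 ↔ ¬q4), ¬q3):
            (q1 ∨ q2): β-rule — branch into q1  //  q2.
              branch 2.1.1.1 (add q1):
                × closes — contains both q1 and ¬q1.
              branch 2.1.1.2 (add q2):
                (q3 ↔ ¬q4): β-rule — branch into q3, ¬q4  //  ¬q3, ¬¬q4.
                  branch 2.1.1.2.1 (add q3, ¬q4):
                    × closes — contains both q3 and ¬q3.
                  branch 2.1.1.2.2 (add ¬q3, ¬¬q4):
                    ○ open, literals {q1=F, q2=T, q3=F, q4=T}.
          branch 2.1.2 (add ¬(q3 ↔ ¬q4), q3):
            × closes — contains both q3 and ¬q3.
      branch 2.2 (add ¬q2):
        ¬((q3 ↔ ¬q4) ↔ q3): β-rule — branch into (q3 ↔ ¬q4), ¬q3  //  ¬(q3 ↔ ¬q4), q3.
          branch 2.2.1 (add (q3 ↔ ¬q4), ¬q3):
            (q1 ∨ q2): β-rule — branch into q1  //  q2.
              branch 2.2.1.1 (add q1):
                (q3 ↔ ¬q4): β-rule — branch into q3, ¬q4  //  ¬q3, ¬¬q4.
                  branch 2.2.1.1.1 (add q3, ¬q4):
                    × closes — contains both q3 and ¬q3.
                  branch 2.2.1.1.2 (add ¬q3, ¬¬q4):
                    ○ open, literals {q1=T, q2=F, q3=F, q4=T}.
              branch 2.2.1.2 (add q2):
                × closes — contains both q2 and ¬q2.
          branch 2.2.2 (add ¬(q3 ↔ ¬q4), q3):
            × closes — contains both q3 and ¬q3.
12 branches closed, 2 open.
An open branch gives a countermodel: q1=F, q2=T, q3=F, q4=T (unmentioned atoms arbitrary); the premises hold there but the conclusion fails.

No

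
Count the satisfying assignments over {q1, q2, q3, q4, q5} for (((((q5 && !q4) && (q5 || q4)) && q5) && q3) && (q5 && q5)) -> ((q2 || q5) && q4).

28

Initial set: {((((((q5 && !q4) && (q5 || q4)) && q5) && q3) && (q5 && q5)) -> ((q2 || q5) && q4))}.
((((((q5 && !q4) && (q5 || q4)) && q5) && q3) && (q5 && q5)) -> ((q2 || q5) && q4)): β-rule — branch into !(((((q5 && !q4) && (q5 || q4)) && q5) && q3) && (q5 && q5))  //  ((q2 || q5) && q4).
  branch 1 (add !(((((q5 && !q4) && (q5 || q4)) && q5) && q3) && (q5 && q5))):
    !(((((q5 && !q4) && (q5 || q4)) && q5) && q3) && (q5 && q5)): β-rule — branch into !((((q5 && !q4) && (q5 || q4)) && q5) && q3)  //  !(q5 && q5).
      branch 1.1 (add !((((q5 && !q4) && (q5 || q4)) && q5) && q3)):
        !((((q5 && !q4) && (q5 || q4)) && q5) && q3): β-rule — branch into !(((q5 && !q4) && (q5 || q4)) && q5)  //  !q3.
          branch 1.1.1 (add !(((q5 && !q4) && (q5 || q4)) && q5)):
            !(((q5 && !q4) && (q5 || q4)) && q5): β-rule — branch into !((q5 && !q4) && (q5 || q4))  //  !q5.
              branch 1.1.1.1 (add !((q5 && !q4) && (q5 || q4))):
                !((q5 && !q4) && (q5 || q4)): β-rule — branch into !(q5 && !q4)  //  !(q5 || q4).
                  branch 1.1.1.1.1 (add !(q5 && !q4)):
                    !(q5 && !q4): β-rule — branch into !q5  //  !!q4.
                      branch 1.1.1.1.1.1 (add !q5):
                        ○ open, literals {q5=false}.
                      branch 1.1.1.1.1.2 (add !!q4):
                        ○ open, literals {q4=true}.
                  branch 1.1.1.1.2 (add !(q5 || q4)):
                    !(q5 || q4): α-rule — add !q5, !q4.
                    ○ open, literals {q4=false, q5=false}.
              branch 1.1.1.2 (add !q5):
                ○ open, literals {q5=false}.
          branch 1.1.2 (add !q3):
            ○ open, literals {q3=false}.
      branch 1.2 (add !(q5 && q5)):
        !(q5 && q5): β-rule — branch into !q5  //  !q5.
          branch 1.2.1 (add !q5):
            ○ open, literals {q5=false}.
          branch 1.2.2 (add !q5):
            ○ open, literals {q5=false}.
  branch 2 (add ((q2 || q5) && q4)):
    ((q2 || q5) && q4): α-rule — add (q2 || q5), q4.
    (q2 || q5): β-rule — branch into q2  //  q5.
      branch 2.1 (add q2):
        ○ open, literals {q2=true, q4=true}.
      branch 2.2 (add q5):
        ○ open, literals {q4=true, q5=true}.
0 branches closed, 9 open.
Each open branch fixes some atoms; the unmentioned ones are free. Counting distinct full assignments: branch {q5=false} (q1, q2, q3, q4) contributes 16 new; branch {q4=true} (q1, q2, q3, q5) contributes 8 new; branch {q4=false, q5=false} (q1, q2, q3) contributes 0 new; branch {q5=false} (q1, q2, q3, q4) contributes 0 new; branch {q3=false} (q1, q2, q4, q5) contributes 4 new; branch {q5=false} (q1, q2, q3, q4) contributes 0 new; branch {q5=false} (q1, q2, q3, q4) contributes 0 new; branch {q2=true, q4=true} (q1, q3, q5) contributes 0 new; branch {q4=true, q5=true} (q1, q2, q3) contributes 0 new. Total: 28.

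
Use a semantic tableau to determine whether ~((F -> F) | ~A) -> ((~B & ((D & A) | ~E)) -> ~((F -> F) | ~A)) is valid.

Assume the negation and expand:
Initial set: {~(~((F -> F) | ~A) -> ((~B & ((D & A) | ~E)) -> ~((F -> F) | ~A)))}.
~(~((F -> F) | ~A) -> ((~B & ((D & A) | ~E)) -> ~((F -> F) | ~A))): α-rule — add ~((F -> F) | ~A), ~((~B & ((D & A) | ~E)) -> ~((F -> F) | ~A)).
~((F -> F) | ~A): α-rule — add ~(F -> F), ~~A.
~((~B & ((D & A) | ~E)) -> ~((F -> F) | ~A)): α-rule — add (~B & ((D & A) | ~E)), ~~((F -> F) | ~A).
~(F -> F): α-rule — add F, ~F.
× closes — contains both F and ~F.
All 1 branch closes.
Every branch closed, so the negation is unsatisfiable and the formula is valid.

Valid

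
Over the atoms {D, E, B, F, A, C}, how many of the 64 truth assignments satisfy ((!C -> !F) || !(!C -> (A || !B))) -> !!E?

38

Initial set: {T (((!C -> !F) || !(!C -> (A || !B))) -> !!E)}.
T (((!C -> !F) || !(!C -> (A || !B))) -> !!E): β-rule — branch into F ((!C -> !F) || !(!C -> (A || !B)))  //  T !!E.
  branch 1 (add F ((!C -> !F) || !(!C -> (A || !B)))):
    F ((!C -> !F) || !(!C -> (A || !B))): α-rule — add F (!C -> !F), F !(!C -> (A || !B)).
    F (!C -> !F): α-rule — add T !C, F !F.
    F !(!C -> (A || !B)): β-rule — branch into F !C  //  T (A || !B).
      branch 1.1 (add F !C):
        × closes — contains both C and !C.
      branch 1.2 (add T (A || !B)):
        T (A || !B): β-rule — branch into T A  //  T !B.
          branch 1.2.1 (add T A):
            ○ open, literals {A=T, C=F, F=T}.
          branch 1.2.2 (add T !B):
            ○ open, literals {B=F, C=F, F=T}.
  branch 2 (add T !!E):
    T !!E: drop double negation, giving T E.
    ○ open, literals {E=T}.
1 branch closed, 3 open.
Each open branch fixes some atoms; the unmentioned ones are free. Counting distinct full assignments: branch {A=T, C=F, F=T} (D, E, B) contributes 8 new; branch {B=F, C=F, F=T} (D, E, A) contributes 4 new; branch {E=T} (D, B, F, A, C) contributes 26 new. Total: 38.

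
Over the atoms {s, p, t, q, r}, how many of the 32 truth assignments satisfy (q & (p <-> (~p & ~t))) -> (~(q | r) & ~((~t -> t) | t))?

28

Initial set: {T ((q & (p <-> (~p & ~t))) -> (~(q | r) & ~((~t -> t) | t)))}.
T ((q & (p <-> (~p & ~t))) -> (~(q | r) & ~((~t -> t) | t))): β-rule — branch into F (q & (p <-> (~p & ~t)))  //  T (~(q | r) & ~((~t -> t) | t)).
  branch 1 (add F (q & (p <-> (~p & ~t)))):
    F (q & (p <-> (~p & ~t))): β-rule — branch into F q  //  F (p <-> (~p & ~t)).
      branch 1.1 (add F q):
        ○ open, literals {q=F}.
      branch 1.2 (add F (p <-> (~p & ~t))):
        F (p <-> (~p & ~t)): β-rule — branch into T p, F (~p & ~t)  //  F p, T (~p & ~t).
          branch 1.2.1 (add T p, F (~p & ~t)):
            F (~p & ~t): β-rule — branch into F ~p  //  F ~t.
              branch 1.2.1.1 (add F ~p):
                ○ open, literals {p=T}.
              branch 1.2.1.2 (add F ~t):
                ○ open, literals {p=T, t=T}.
          branch 1.2.2 (add F p, T (~p & ~t)):
            T (~p & ~t): α-rule — add T ~p, T ~t.
            ○ open, literals {p=F, t=F}.
  branch 2 (add T (~(q | r) & ~((~t -> t) | t))):
    T (~(q | r) & ~((~t -> t) | t)): α-rule — add T ~(q | r), T ~((~t -> t) | t).
    T ~(q | r): α-rule — add F q, F r.
    T ~((~t -> t) | t): α-rule — add F (~t -> t), F t.
    F (~t -> t): α-rule — add T ~t, F t.
    ○ open, literals {q=F, r=F, t=F}.
0 branches closed, 5 open.
Each open branch fixes some atoms; the unmentioned ones are free. Counting distinct full assignments: branch {q=F} (s, p, t, r) contributes 16 new; branch {p=T} (s, t, q, r) contributes 8 new; branch {p=T, t=T} (s, q, r) contributes 0 new; branch {p=F, t=F} (s, q, r) contributes 4 new; branch {q=F, r=F, t=F} (s, p) contributes 0 new. Total: 28.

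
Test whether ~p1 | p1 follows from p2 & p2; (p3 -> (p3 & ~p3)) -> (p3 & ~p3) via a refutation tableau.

Yes

Initial set: {(p2 & p2); ((p3 -> (p3 & ~p3)) -> (p3 & ~p3)); ~(~p1 | p1)}.
(p2 & p2): α-rule — add p2, p2.
~(~p1 | p1): α-rule — add ~~p1, ~p1.
× closes — contains both p1 and ~p1.
All 1 branch closes.
Every branch closed, so the premises entail the conclusion.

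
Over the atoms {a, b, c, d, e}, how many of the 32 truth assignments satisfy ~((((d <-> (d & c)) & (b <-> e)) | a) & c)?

20

Initial set: {T ~((((d <-> (d & c)) & (b <-> e)) | a) & c)}.
T ~((((d <-> (d & c)) & (b <-> e)) | a) & c): β-rule — branch into F (((d <-> (d & c)) & (b <-> e)) | a)  //  F c.
  branch 1 (add F (((d <-> (d & c)) & (b <-> e)) | a)):
    F (((d <-> (d & c)) & (b <-> e)) | a): α-rule — add F ((d <-> (d & c)) & (b <-> e)), F a.
    F ((d <-> (d & c)) & (b <-> e)): β-rule — branch into F (d <-> (d & c))  //  F (b <-> e).
      branch 1.1 (add F (d <-> (d & c))):
        F (d <-> (d & c)): β-rule — branch into T d, F (d & c)  //  F d, T (d & c).
          branch 1.1.1 (add T d, F (d & c)):
            F (d & c): β-rule — branch into F d  //  F c.
              branch 1.1.1.1 (add F d):
                × closes — contains both d and ~d.
              branch 1.1.1.2 (add F c):
                ○ open, literals {a=F, c=F, d=T}.
          branch 1.1.2 (add F d, T (d & c)):
            T (d & c): α-rule — add T d, T c.
            × closes — contains both d and ~d.
      branch 1.2 (add F (b <-> e)):
        F (b <-> e): β-rule — branch into T b, F e  //  F b, T e.
          branch 1.2.1 (add T b, F e):
            ○ open, literals {a=F, b=T, e=F}.
          branch 1.2.2 (add F b, T e):
            ○ open, literals {a=F, b=F, e=T}.
  branch 2 (add F c):
    ○ open, literals {c=F}.
2 branches closed, 4 open.
Each open branch fixes some atoms; the unmentioned ones are free. Counting distinct full assignments: branch {a=F, c=F, d=T} (b, e) contributes 4 new; branch {a=F, b=T, e=F} (c, d) contributes 3 new; branch {a=F, b=F, e=T} (c, d) contributes 3 new; branch {c=F} (a, b, d, e) contributes 10 new. Total: 20.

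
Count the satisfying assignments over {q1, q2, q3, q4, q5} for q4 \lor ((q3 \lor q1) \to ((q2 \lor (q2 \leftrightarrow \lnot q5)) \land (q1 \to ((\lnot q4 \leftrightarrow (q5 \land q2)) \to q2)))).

29

Initial set: {(q4 \lor ((q3 \lor q1) \to ((q2 \lor (q2 \leftrightarrow \lnot q5)) \land (q1 \to ((\lnot q4 \leftrightarrow (q5 \land q2)) \to q2)))))}.
(q4 \lor ((q3 \lor q1) \to ((q2 \lor (q2 \leftrightarrow \lnot q5)) \land (q1 \to ((\lnot q4 \leftrightarrow (q5 \land q2)) \to q2))))): β-rule — branch into q4  //  ((q3 \lor q1) \to ((q2 \lor (q2 \leftrightarrow \lnot q5)) \land (q1 \to ((\lnot q4 \leftrightarrow (q5 \land q2)) \to q2)))).
  branch 1 (add q4):
    ○ open, literals {q4=1}.
  branch 2 (add ((q3 \lor q1) \to ((q2 \lor (q2 \leftrightarrow \lnot q5)) \land (q1 \to ((\lnot q4 \leftrightarrow (q5 \land q2)) \to q2))))):
    ((q3 \lor q1) \to ((q2 \lor (q2 \leftrightarrow \lnot q5)) \land (q1 \to ((\lnot q4 \leftrightarrow (q5 \land q2)) \to q2)))): β-rule — branch into \lnot (q3 \lor q1)  //  ((q2 \lor (q2 \leftrightarrow \lnot q5)) \land (q1 \to ((\lnot q4 \leftrightarrow (q5 \land q2)) \to q2))).
      branch 2.1 (add \lnot (q3 \lor q1)):
        \lnot (q3 \lor q1): α-rule — add \lnot q3, \lnot q1.
        ○ open, literals {q1=0, q3=0}.
      branch 2.2 (add ((q2 \lor (q2 \leftrightarrow \lnot q5)) \land (q1 \to ((\lnot q4 \leftrightarrow (q5 \land q2)) \to q2)))):
        ((q2 \lor (q2 \leftrightarrow \lnot q5)) \land (q1 \to ((\lnot q4 \leftrightarrow (q5 \land q2)) \to q2))): α-rule — add (q2 \lor (q2 \leftrightarrow \lnot q5)), (q1 \to ((\lnot q4 \leftrightarrow (q5 \land q2)) \to q2)).
        (q2 \lor (q2 \leftrightarrow \lnot q5)): β-rule — branch into q2  //  (q2 \leftrightarrow \lnot q5).
          branch 2.2.1 (add q2):
            (q1 \to ((\lnot q4 \leftrightarrow (q5 \land q2)) \to q2)): β-rule — branch into \lnot q1  //  ((\lnot q4 \leftrightarrow (q5 \land q2)) \to q2).
              branch 2.2.1.1 (add \lnot q1):
                ○ open, literals {q1=0, q2=1}.
              branch 2.2.1.2 (add ((\lnot q4 \leftrightarrow (q5 \land q2)) \to q2)):
                ((\lnot q4 \leftrightarrow (q5 \land q2)) \to q2): β-rule — branch into \lnot (\lnot q4 \leftrightarrow (q5 \land q2))  //  q2.
                  branch 2.2.1.2.1 (add \lnot (\lnot q4 \leftrightarrow (q5 \land q2))):
                    \lnot (\lnot q4 \leftrightarrow (q5 \land q2)): β-rule — branch into \lnot q4, \lnot (q5 \land q2)  //  \lnot \lnot q4, (q5 \land q2).
                      branch 2.2.1.2.1.1 (add \lnot q4, \lnot (q5 \land q2)):
                        \lnot (q5 \land q2): β-rule — branch into \lnot q5  //  \lnot q2.
                          branch 2.2.1.2.1.1.1 (add \lnot q5):
                            ○ open, literals {q2=1, q4=0, q5=0}.
                          branch 2.2.1.2.1.1.2 (add \lnot q2):
                            × closes — contains both q2 and \lnot q2.
                      branch 2.2.1.2.1.2 (add \lnot \lnot q4, (q5 \land q2)):
                        (q5 \land q2): α-rule — add q5, q2.
                        ○ open, literals {q2=1, q4=1, q5=1}.
                  branch 2.2.1.2.2 (add q2):
                    ○ open, literals {q2=1}.
          branch 2.2.2 (add (q2 \leftrightarrow \lnot q5)):
            (q1 \to ((\lnot q4 \leftrightarrow (q5 \land q2)) \to q2)): β-rule — branch into \lnot q1  //  ((\lnot q4 \leftrightarrow (q5 \land q2)) \to q2).
              branch 2.2.2.1 (add \lnot q1):
                (q2 \leftrightarrow \lnot q5): β-rule — branch into q2, \lnot q5  //  \lnot q2, \lnot \lnot q5.
                  branch 2.2.2.1.1 (add q2, \lnot q5):
                    ○ open, literals {q1=0, q2=1, q5=0}.
                  branch 2.2.2.1.2 (add \lnot q2, \lnot \lnot q5):
                    ○ open, literals {q1=0, q2=0, q5=1}.
              branch 2.2.2.2 (add ((\lnot q4 \leftrightarrow (q5 \land q2)) \to q2)):
                (q2 \leftrightarrow \lnot q5): β-rule — branch into q2, \lnot q5  //  \lnot q2, \lnot \lnot q5.
                  branch 2.2.2.2.1 (add q2, \lnot q5):
                    ((\lnot q4 \leftrightarrow (q5 \land q2)) \to q2): β-rule — branch into \lnot (\lnot q4 \leftrightarrow (q5 \land q2))  //  q2.
                      branch 2.2.2.2.1.1 (add \lnot (\lnot q4 \leftrightarrow (q5 \land q2))):
                        \lnot (\lnot q4 \leftrightarrow (q5 \land q2)): β-rule — branch into \lnot q4, \lnot (q5 \land q2)  //  \lnot \lnot q4, (q5 \land q2).
                          branch 2.2.2.2.1.1.1 (add \lnot q4, \lnot (q5 \land q2)):
                            \lnot (q5 \land q2): β-rule — branch into \lnot q5  //  \lnot q2.
                              branch 2.2.2.2.1.1.1.1 (add \lnot q5):
                                ○ open, literals {q2=1, q4=0, q5=0}.
                              branch 2.2.2.2.1.1.1.2 (add \lnot q2):
                                × closes — contains both q2 and \lnot q2.
                          branch 2.2.2.2.1.1.2 (add \lnot \lnot q4, (q5 \land q2)):
                            (q5 \land q2): α-rule — add q5, q2.
                            × closes — contains both q5 and \lnot q5.
                      branch 2.2.2.2.1.2 (add q2):
                        ○ open, literals {q2=1, q5=0}.
                  branch 2.2.2.2.2 (add \lnot q2, \lnot \lnot q5):
                    ((\lnot q4 \leftrightarrow (q5 \land q2)) \to q2): β-rule — branch into \lnot (\lnot q4 \leftrightarrow (q5 \land q2))  //  q2.
                      branch 2.2.2.2.2.1 (add \lnot (\lnot q4 \leftrightarrow (q5 \land q2))):
                        \lnot (\lnot q4 \leftrightarrow (q5 \land q2)): β-rule — branch into \lnot q4, \lnot (q5 \land q2)  //  \lnot \lnot q4, (q5 \land q2).
                          branch 2.2.2.2.2.1.1 (add \lnot q4, \lnot (q5 \land q2)):
                            \lnot (q5 \land q2): β-rule — branch into \lnot q5  //  \lnot q2.
                              branch 2.2.2.2.2.1.1.1 (add \lnot q5):
                                × closes — contains both q5 and \lnot q5.
                              branch 2.2.2.2.2.1.1.2 (add \lnot q2):
                                ○ open, literals {q2=0, q4=0, q5=1}.
                          branch 2.2.2.2.2.1.2 (add \lnot \lnot q4, (q5 \land q2)):
                            (q5 \land q2): α-rule — add q5, q2.
                            × closes — contains both q2 and \lnot q2.
                      branch 2.2.2.2.2.2 (add q2):
                        × closes — contains both q2 and \lnot q2.
6 branches closed, 11 open.
Each open branch fixes some atoms; the unmentioned ones are free. Counting distinct full assignments: branch {q4=1} (q1, q2, q3, q5) contributes 16 new; branch {q1=0, q3=0} (q2, q4, q5) contributes 4 new; branch {q1=0, q2=1} (q3, q4, q5) contributes 2 new; branch {q2=1, q4=0, q5=0} (q1, q3) contributes 2 new; branch {q2=1, q4=1, q5=1} (q1, q3) contributes 0 new; branch {q2=1} (q1, q3, q4, q5) contributes 2 new; branch {q1=0, q2=1, q5=0} (q3, q4) contributes 0 new; branch {q1=0, q2=0, q5=1} (q3, q4) contributes 1 new; branch {q2=1, q4=0, q5=0} (q1, q3) contributes 0 new; branch {q2=1, q5=0} (q1, q3, q4) contributes 0 new; branch {q2=0, q4=0, q5=1} (q1, q3) contributes 2 new. Total: 29.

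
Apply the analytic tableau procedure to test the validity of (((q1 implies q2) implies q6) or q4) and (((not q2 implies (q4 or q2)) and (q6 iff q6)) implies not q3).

Not valid

Assume the negation and expand:
Initial set: {not ((((q1 implies q2) implies q6) or q4) and (((not q2 implies (q4 or q2)) and (q6 iff q6)) implies not q3))}.
not ((((q1 implies q2) implies q6) or q4) and (((not q2 implies (q4 or q2)) and (q6 iff q6)) implies not q3)): β-rule — branch into not (((q1 implies q2) implies q6) or q4)  //  not (((not q2 implies (q4 or q2)) and (q6 iff q6)) implies not q3).
  branch 1 (add not (((q1 implies q2) implies q6) or q4)):
    not (((q1 implies q2) implies q6) or q4): α-rule — add not ((q1 implies q2) implies q6), not q4.
    not ((q1 implies q2) implies q6): α-rule — add (q1 implies q2), not q6.
    (q1 implies q2): β-rule — branch into not q1  //  q2.
      branch 1.1 (add not q1):
        ○ open, literals {q1=0, q4=0, q6=0}.
      branch 1.2 (add q2):
        ○ open, literals {q2=1, q4=0, q6=0}.
  branch 2 (add not (((not q2 implies (q4 or q2)) and (q6 iff q6)) implies not q3)):
    not (((not q2 implies (q4 or q2)) and (q6 iff q6)) implies not q3): α-rule — add ((not q2 implies (q4 or q2)) and (q6 iff q6)), not not q3.
    ((not q2 implies (q4 or q2)) and (q6 iff q6)): α-rule — add (not q2 implies (q4 or q2)), (q6 iff q6).
    (not q2 implies (q4 or q2)): β-rule — branch into not not q2  //  (q4 or q2).
      branch 2.1 (add not not q2):
        (q6 iff q6): β-rule — branch into q6, q6  //  not q6, not q6.
          branch 2.1.1 (add q6, q6):
            ○ open, literals {q2=1, q3=1, q6=1}.
          branch 2.1.2 (add not q6, not q6):
            ○ open, literals {q2=1, q3=1, q6=0}.
      branch 2.2 (add (q4 or q2)):
        (q6 iff q6): β-rule — branch into q6, q6  //  not q6, not q6.
          branch 2.2.1 (add q6, q6):
            (q4 or q2): β-rule — branch into q4  //  q2.
              branch 2.2.1.1 (add q4):
                ○ open, literals {q3=1, q4=1, q6=1}.
              branch 2.2.1.2 (add q2):
                ○ open, literals {q2=1, q3=1, q6=1}.
          branch 2.2.2 (add not q6, not q6):
            (q4 or q2): β-rule — branch into q4  //  q2.
              branch 2.2.2.1 (add q4):
                ○ open, literals {q3=1, q4=1, q6=0}.
              branch 2.2.2.2 (add q2):
                ○ open, literals {q2=1, q3=1, q6=0}.
0 branches closed, 8 open.
An open branch gives a countermodel: q1=0, q4=0, q6=0 (unmentioned atoms arbitrary); under it the original formula is false.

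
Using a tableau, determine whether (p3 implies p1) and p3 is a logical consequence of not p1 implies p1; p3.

Yes

Initial set: {(not p1 implies p1); p3; not ((p3 implies p1) and p3)}.
(not p1 implies p1): β-rule — branch into not not p1  //  p1.
  branch 1 (add not not p1):
    not ((p3 implies p1) and p3): β-rule — branch into not (p3 implies p1)  //  not p3.
      branch 1.1 (add not (p3 implies p1)):
        not (p3 implies p1): α-rule — add p3, not p1.
        × closes — contains both p1 and not p1.
      branch 1.2 (add not p3):
        × closes — contains both p3 and not p3.
  branch 2 (add p1):
    not ((p3 implies p1) and p3): β-rule — branch into not (p3 implies p1)  //  not p3.
      branch 2.1 (add not (p3 implies p1)):
        not (p3 implies p1): α-rule — add p3, not p1.
        × closes — contains both p1 and not p1.
      branch 2.2 (add not p3):
        × closes — contains both p3 and not p3.
All 4 branches close.
Every branch closed, so the premises entail the conclusion.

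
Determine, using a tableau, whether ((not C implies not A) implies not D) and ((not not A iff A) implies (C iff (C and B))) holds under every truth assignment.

Not valid

Assume the negation and expand:
Initial set: {not (((not C implies not A) implies not D) and ((not not A iff A) implies (C iff (C and B))))}.
not (((not C implies not A) implies not D) and ((not not A iff A) implies (C iff (C and B)))): β-rule — branch into not ((not C implies not A) implies not D)  //  not ((not not A iff A) implies (C iff (C and B))).
  branch 1 (add not ((not C implies not A) implies not D)):
    not ((not C implies not A) implies not D): α-rule — add (not C implies not A), not not D.
    (not C implies not A): β-rule — branch into not not C  //  not A.
      branch 1.1 (add not not C):
        ○ open, literals {C=1, D=1}.
      branch 1.2 (add not A):
        ○ open, literals {A=0, D=1}.
  branch 2 (add not ((not not A iff A) implies (C iff (C and B)))):
    not ((not not A iff A) implies (C iff (C and B))): α-rule — add (not not A iff A), not (C iff (C and B)).
    (not not A iff A): β-rule — branch into not not A, A  //  not not not A, not A.
      branch 2.1 (add not not A, A):
        not not A: drop double negation, giving A.
        not (C iff (C and B)): β-rule — branch into C, not (C and B)  //  not C, (C and B).
          branch 2.1.1 (add C, not (C and B)):
            not (C and B): β-rule — branch into not C  //  not B.
              branch 2.1.1.1 (add not C):
                × closes — contains both C and not C.
              branch 2.1.1.2 (add not B):
                ○ open, literals {A=1, B=0, C=1}.
          branch 2.1.2 (add not C, (C and B)):
            (C and B): α-rule — add C, B.
            × closes — contains both C and not C.
      branch 2.2 (add not not not A, not A):
        not not not A: drop double negation, giving not A.
        not (C iff (C and B)): β-rule — branch into C, not (C and B)  //  not C, (C and B).
          branch 2.2.1 (add C, not (C and B)):
            not (C and B): β-rule — branch into not C  //  not B.
              branch 2.2.1.1 (add not C):
                × closes — contains both C and not C.
              branch 2.2.1.2 (add not B):
                ○ open, literals {A=0, B=0, C=1}.
          branch 2.2.2 (add not C, (C and B)):
            (C and B): α-rule — add C, B.
            × closes — contains both C and not C.
4 branches closed, 4 open.
An open branch gives a countermodel: C=1, D=1 (unmentioned atoms arbitrary); under it the original formula is false.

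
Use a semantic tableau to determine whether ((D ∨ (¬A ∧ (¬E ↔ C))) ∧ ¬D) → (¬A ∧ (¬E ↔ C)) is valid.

Assume the negation and expand:
Initial set: {F (((D ∨ (¬A ∧ (¬E ↔ C))) ∧ ¬D) → (¬A ∧ (¬E ↔ C)))}.
F (((D ∨ (¬A ∧ (¬E ↔ C))) ∧ ¬D) → (¬A ∧ (¬E ↔ C))): α-rule — add T ((D ∨ (¬A ∧ (¬E ↔ C))) ∧ ¬D), F (¬A ∧ (¬E ↔ C)).
T ((D ∨ (¬A ∧ (¬E ↔ C))) ∧ ¬D): α-rule — add T (D ∨ (¬A ∧ (¬E ↔ C))), T ¬D.
F (¬A ∧ (¬E ↔ C)): β-rule — branch into F ¬A  //  F (¬E ↔ C).
  branch 1 (add F ¬A):
    T (D ∨ (¬A ∧ (¬E ↔ C))): β-rule — branch into T D  //  T (¬A ∧ (¬E ↔ C)).
      branch 1.1 (add T D):
        × closes — contains both D and ¬D.
      branch 1.2 (add T (¬A ∧ (¬E ↔ C))):
        T (¬A ∧ (¬E ↔ C)): α-rule — add T ¬A, T (¬E ↔ C).
        × closes — contains both A and ¬A.
  branch 2 (add F (¬E ↔ C)):
    T (D ∨ (¬A ∧ (¬E ↔ C))): β-rule — branch into T D  //  T (¬A ∧ (¬E ↔ C)).
      branch 2.1 (add T D):
        × closes — contains both D and ¬D.
      branch 2.2 (add T (¬A ∧ (¬E ↔ C))):
        T (¬A ∧ (¬E ↔ C)): α-rule — add T ¬A, T (¬E ↔ C).
        F (¬E ↔ C): β-rule — branch into T ¬E, F C  //  F ¬E, T C.
          branch 2.2.1 (add T ¬E, F C):
            T (¬E ↔ C): β-rule — branch into T ¬E, T C  //  F ¬E, F C.
              branch 2.2.1.1 (add T ¬E, T C):
                × closes — contains both C and ¬C.
              branch 2.2.1.2 (add F ¬E, F C):
                × closes — contains both E and ¬E.
          branch 2.2.2 (add F ¬E, T C):
            T (¬E ↔ C): β-rule — branch into T ¬E, T C  //  F ¬E, F C.
              branch 2.2.2.1 (add T ¬E, T C):
                × closes — contains both E and ¬E.
              branch 2.2.2.2 (add F ¬E, F C):
                × closes — contains both C and ¬C.
All 7 branches close.
Every branch closed, so the negation is unsatisfiable and the formula is valid.

Valid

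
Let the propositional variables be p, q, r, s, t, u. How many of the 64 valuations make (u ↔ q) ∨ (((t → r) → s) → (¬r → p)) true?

Initial set: {((u ↔ q) ∨ (((t → r) → s) → (¬r → p)))}.
((u ↔ q) ∨ (((t → r) → s) → (¬r → p))): β-rule — branch into (u ↔ q)  //  (((t → r) → s) → (¬r → p)).
  branch 1 (add (u ↔ q)):
    (u ↔ q): β-rule — branch into u, q  //  ¬u, ¬q.
      branch 1.1 (add u, q):
        ○ open, literals {q=T, u=T}.
      branch 1.2 (add ¬u, ¬q):
        ○ open, literals {q=F, u=F}.
  branch 2 (add (((t → r) → s) → (¬r → p))):
    (((t → r) → s) → (¬r → p)): β-rule — branch into ¬((t → r) → s)  //  (¬r → p).
      branch 2.1 (add ¬((t → r) → s)):
        ¬((t → r) → s): α-rule — add (t → r), ¬s.
        (t → r): β-rule — branch into ¬t  //  r.
          branch 2.1.1 (add ¬t):
            ○ open, literals {s=F, t=F}.
          branch 2.1.2 (add r):
            ○ open, literals {r=T, s=F}.
      branch 2.2 (add (¬r → p)):
        (¬r → p): β-rule — branch into ¬¬r  //  p.
          branch 2.2.1 (add ¬¬r):
            ○ open, literals {r=T}.
          branch 2.2.2 (add p):
            ○ open, literals {p=T}.
0 branches closed, 6 open.
Each open branch fixes some atoms; the unmentioned ones are free. Counting distinct full assignments: branch {q=T, u=T} (p, r, s, t) contributes 16 new; branch {q=F, u=F} (p, r, s, t) contributes 16 new; branch {s=F, t=F} (p, q, r, u) contributes 8 new; branch {r=T, s=F} (p, q, t, u) contributes 4 new; branch {r=T} (p, q, s, t, u) contributes 8 new; branch {p=T} (q, r, s, t, u) contributes 6 new. Total: 58.

58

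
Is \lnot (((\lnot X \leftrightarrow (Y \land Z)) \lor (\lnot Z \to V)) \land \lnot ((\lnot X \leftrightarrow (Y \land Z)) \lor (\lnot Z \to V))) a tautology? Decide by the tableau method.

Valid

Assume the negation and expand:
Initial set: {F \lnot (((\lnot X \leftrightarrow (Y \land Z)) \lor (\lnot Z \to V)) \land \lnot ((\lnot X \leftrightarrow (Y \land Z)) \lor (\lnot Z \to V)))}.
F \lnot (((\lnot X \leftrightarrow (Y \land Z)) \lor (\lnot Z \to V)) \land \lnot ((\lnot X \leftrightarrow (Y \land Z)) \lor (\lnot Z \to V))): α-rule — add T ((\lnot X \leftrightarrow (Y \land Z)) \lor (\lnot Z \to V)), T \lnot ((\lnot X \leftrightarrow (Y \land Z)) \lor (\lnot Z \to V)).
T \lnot ((\lnot X \leftrightarrow (Y \land Z)) \lor (\lnot Z \to V)): α-rule — add F (\lnot X \leftrightarrow (Y \land Z)), F (\lnot Z \to V).
F (\lnot Z \to V): α-rule — add T \lnot Z, F V.
T ((\lnot X \leftrightarrow (Y \land Z)) \lor (\lnot Z \to V)): β-rule — branch into T (\lnot X \leftrightarrow (Y \land Z))  //  T (\lnot Z \to V).
  branch 1 (add T (\lnot X \leftrightarrow (Y \land Z))):
    F (\lnot X \leftrightarrow (Y \land Z)): β-rule — branch into T \lnot X, F (Y \land Z)  //  F \lnot X, T (Y \land Z).
      branch 1.1 (add T \lnot X, F (Y \land Z)):
        T (\lnot X \leftrightarrow (Y \land Z)): β-rule — branch into T \lnot X, T (Y \land Z)  //  F \lnot X, F (Y \land Z).
          branch 1.1.1 (add T \lnot X, T (Y \land Z)):
            T (Y \land Z): α-rule — add T Y, T Z.
            × closes — contains both Z and \lnot Z.
          branch 1.1.2 (add F \lnot X, F (Y \land Z)):
            × closes — contains both X and \lnot X.
      branch 1.2 (add F \lnot X, T (Y \land Z)):
        T (Y \land Z): α-rule — add T Y, T Z.
        × closes — contains both Z and \lnot Z.
  branch 2 (add T (\lnot Z \to V)):
    F (\lnot X \leftrightarrow (Y \land Z)): β-rule — branch into T \lnot X, F (Y \land Z)  //  F \lnot X, T (Y \land Z).
      branch 2.1 (add T \lnot X, F (Y \land Z)):
        T (\lnot Z \to V): β-rule — branch into F \lnot Z  //  T V.
          branch 2.1.1 (add F \lnot Z):
            × closes — contains both Z and \lnot Z.
          branch 2.1.2 (add T V):
            × closes — contains both V and \lnot V.
      branch 2.2 (add F \lnot X, T (Y \land Z)):
        T (Y \land Z): α-rule — add T Y, T Z.
        × closes — contains both Z and \lnot Z.
All 6 branches close.
Every branch closed, so the negation is unsatisfiable and the formula is valid.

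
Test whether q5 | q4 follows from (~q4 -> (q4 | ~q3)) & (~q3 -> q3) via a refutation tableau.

Initial set: {((~q4 -> (q4 | ~q3)) & (~q3 -> q3)); ~(q5 | q4)}.
((~q4 -> (q4 | ~q3)) & (~q3 -> q3)): α-rule — add (~q4 -> (q4 | ~q3)), (~q3 -> q3).
~(q5 | q4): α-rule — add ~q5, ~q4.
(~q4 -> (q4 | ~q3)): β-rule — branch into ~~q4  //  (q4 | ~q3).
  branch 1 (add ~~q4):
    × closes — contains both q4 and ~q4.
  branch 2 (add (q4 | ~q3)):
    (~q3 -> q3): β-rule — branch into ~~q3  //  q3.
      branch 2.1 (add ~~q3):
        (q4 | ~q3): β-rule — branch into q4  //  ~q3.
          branch 2.1.1 (add q4):
            × closes — contains both q4 and ~q4.
          branch 2.1.2 (add ~q3):
            × closes — contains both q3 and ~q3.
      branch 2.2 (add q3):
        (q4 | ~q3): β-rule — branch into q4  //  ~q3.
          branch 2.2.1 (add q4):
            × closes — contains both q4 and ~q4.
          branch 2.2.2 (add ~q3):
            × closes — contains both q3 and ~q3.
All 5 branches close.
Every branch closed, so the premises entail the conclusion.

Yes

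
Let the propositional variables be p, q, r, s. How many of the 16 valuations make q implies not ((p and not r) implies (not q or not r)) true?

Initial set: {(q implies not ((p and not r) implies (not q or not r)))}.
(q implies not ((p and not r) implies (not q or not r))): β-rule — branch into not q  //  not ((p and not r) implies (not q or not r)).
  branch 1 (add not q):
    ○ open, literals {q=0}.
  branch 2 (add not ((p and not r) implies (not q or not r))):
    not ((p and not r) implies (not q or not r)): α-rule — add (p and not r), not (not q or not r).
    (p and not r): α-rule — add p, not r.
    not (not q or not r): α-rule — add not not q, not not r.
    × closes — contains both r and not r.
1 branch closed, 1 open.
Each open branch fixes some atoms; the unmentioned ones are free. Counting distinct full assignments: branch {q=0} (p, r, s) contributes 8 new. Total: 8.

8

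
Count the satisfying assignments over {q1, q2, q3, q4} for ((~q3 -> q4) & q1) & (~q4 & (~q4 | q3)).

2

Initial set: {T (((~q3 -> q4) & q1) & (~q4 & (~q4 | q3)))}.
T (((~q3 -> q4) & q1) & (~q4 & (~q4 | q3))): α-rule — add T ((~q3 -> q4) & q1), T (~q4 & (~q4 | q3)).
T ((~q3 -> q4) & q1): α-rule — add T (~q3 -> q4), T q1.
T (~q4 & (~q4 | q3)): α-rule — add T ~q4, T (~q4 | q3).
T (~q3 -> q4): β-rule — branch into F ~q3  //  T q4.
  branch 1 (add F ~q3):
    T (~q4 | q3): β-rule — branch into T ~q4  //  T q3.
      branch 1.1 (add T ~q4):
        ○ open, literals {q1=1, q3=1, q4=0}.
      branch 1.2 (add T q3):
        ○ open, literals {q1=1, q3=1, q4=0}.
  branch 2 (add T q4):
    × closes — contains both q4 and ~q4.
1 branch closed, 2 open.
Each open branch fixes some atoms; the unmentioned ones are free. Counting distinct full assignments: branch {q1=1, q3=1, q4=0} (q2) contributes 2 new; branch {q1=1, q3=1, q4=0} (q2) contributes 0 new. Total: 2.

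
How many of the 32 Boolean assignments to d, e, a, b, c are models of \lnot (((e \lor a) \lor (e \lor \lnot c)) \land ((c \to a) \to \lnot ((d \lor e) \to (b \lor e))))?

Initial set: {\lnot (((e \lor a) \lor (e \lor \lnot c)) \land ((c \to a) \to \lnot ((d \lor e) \to (b \lor e))))}.
\lnot (((e \lor a) \lor (e \lor \lnot c)) \land ((c \to a) \to \lnot ((d \lor e) \to (b \lor e)))): β-rule — branch into \lnot ((e \lor a) \lor (e \lor \lnot c))  //  \lnot ((c \to a) \to \lnot ((d \lor e) \to (b \lor e))).
  branch 1 (add \lnot ((e \lor a) \lor (e \lor \lnot c))):
    \lnot ((e \lor a) \lor (e \lor \lnot c)): α-rule — add \lnot (e \lor a), \lnot (e \lor \lnot c).
    \lnot (e \lor a): α-rule — add \lnot e, \lnot a.
    \lnot (e \lor \lnot c): α-rule — add \lnot e, \lnot \lnot c.
    ○ open, literals {a=false, c=true, e=false}.
  branch 2 (add \lnot ((c \to a) \to \lnot ((d \lor e) \to (b \lor e)))):
    \lnot ((c \to a) \to \lnot ((d \lor e) \to (b \lor e))): α-rule — add (c \to a), \lnot \lnot ((d \lor e) \to (b \lor e)).
    (c \to a): β-rule — branch into \lnot c  //  a.
      branch 2.1 (add \lnot c):
        \lnot \lnot ((d \lor e) \to (b \lor e)): β-rule — branch into \lnot (d \lor e)  //  (b \lor e).
          branch 2.1.1 (add \lnot (d \lor e)):
            \lnot (d \lor e): α-rule — add \lnot d, \lnot e.
            ○ open, literals {c=false, d=false, e=false}.
          branch 2.1.2 (add (b \lor e)):
            (b \lor e): β-rule — branch into b  //  e.
              branch 2.1.2.1 (add b):
                ○ open, literals {b=true, c=false}.
              branch 2.1.2.2 (add e):
                ○ open, literals {c=false, e=true}.
      branch 2.2 (add a):
        \lnot \lnot ((d \lor e) \to (b \lor e)): β-rule — branch into \lnot (d \lor e)  //  (b \lor e).
          branch 2.2.1 (add \lnot (d \lor e)):
            \lnot (d \lor e): α-rule — add \lnot d, \lnot e.
            ○ open, literals {a=true, d=false, e=false}.
          branch 2.2.2 (add (b \lor e)):
            (b \lor e): β-rule — branch into b  //  e.
              branch 2.2.2.1 (add b):
                ○ open, literals {a=true, b=true}.
              branch 2.2.2.2 (add e):
                ○ open, literals {a=true, e=true}.
0 branches closed, 7 open.
Each open branch fixes some atoms; the unmentioned ones are free. Counting distinct full assignments: branch {a=false, c=true, e=false} (d, b) contributes 4 new; branch {c=false, d=false, e=false} (a, b) contributes 4 new; branch {b=true, c=false} (d, e, a) contributes 6 new; branch {c=false, e=true} (d, a, b) contributes 4 new; branch {a=true, d=false, e=false} (b, c) contributes 2 new; branch {a=true, b=true} (d, e, c) contributes 3 new; branch {a=true, e=true} (d, b, c) contributes 2 new. Total: 25.

25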